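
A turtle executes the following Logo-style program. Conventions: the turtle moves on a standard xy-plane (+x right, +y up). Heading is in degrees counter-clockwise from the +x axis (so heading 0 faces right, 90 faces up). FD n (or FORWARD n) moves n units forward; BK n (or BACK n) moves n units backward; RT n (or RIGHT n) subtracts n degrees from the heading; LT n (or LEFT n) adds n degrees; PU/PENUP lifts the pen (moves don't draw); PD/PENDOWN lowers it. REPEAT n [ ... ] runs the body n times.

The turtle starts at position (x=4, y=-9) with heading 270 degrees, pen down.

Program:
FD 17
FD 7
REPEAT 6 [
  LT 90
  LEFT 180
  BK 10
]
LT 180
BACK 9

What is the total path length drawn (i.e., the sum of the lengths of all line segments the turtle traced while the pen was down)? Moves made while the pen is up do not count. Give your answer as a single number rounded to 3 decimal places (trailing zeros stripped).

Executing turtle program step by step:
Start: pos=(4,-9), heading=270, pen down
FD 17: (4,-9) -> (4,-26) [heading=270, draw]
FD 7: (4,-26) -> (4,-33) [heading=270, draw]
REPEAT 6 [
  -- iteration 1/6 --
  LT 90: heading 270 -> 0
  LT 180: heading 0 -> 180
  BK 10: (4,-33) -> (14,-33) [heading=180, draw]
  -- iteration 2/6 --
  LT 90: heading 180 -> 270
  LT 180: heading 270 -> 90
  BK 10: (14,-33) -> (14,-43) [heading=90, draw]
  -- iteration 3/6 --
  LT 90: heading 90 -> 180
  LT 180: heading 180 -> 0
  BK 10: (14,-43) -> (4,-43) [heading=0, draw]
  -- iteration 4/6 --
  LT 90: heading 0 -> 90
  LT 180: heading 90 -> 270
  BK 10: (4,-43) -> (4,-33) [heading=270, draw]
  -- iteration 5/6 --
  LT 90: heading 270 -> 0
  LT 180: heading 0 -> 180
  BK 10: (4,-33) -> (14,-33) [heading=180, draw]
  -- iteration 6/6 --
  LT 90: heading 180 -> 270
  LT 180: heading 270 -> 90
  BK 10: (14,-33) -> (14,-43) [heading=90, draw]
]
LT 180: heading 90 -> 270
BK 9: (14,-43) -> (14,-34) [heading=270, draw]
Final: pos=(14,-34), heading=270, 9 segment(s) drawn

Segment lengths:
  seg 1: (4,-9) -> (4,-26), length = 17
  seg 2: (4,-26) -> (4,-33), length = 7
  seg 3: (4,-33) -> (14,-33), length = 10
  seg 4: (14,-33) -> (14,-43), length = 10
  seg 5: (14,-43) -> (4,-43), length = 10
  seg 6: (4,-43) -> (4,-33), length = 10
  seg 7: (4,-33) -> (14,-33), length = 10
  seg 8: (14,-33) -> (14,-43), length = 10
  seg 9: (14,-43) -> (14,-34), length = 9
Total = 93

Answer: 93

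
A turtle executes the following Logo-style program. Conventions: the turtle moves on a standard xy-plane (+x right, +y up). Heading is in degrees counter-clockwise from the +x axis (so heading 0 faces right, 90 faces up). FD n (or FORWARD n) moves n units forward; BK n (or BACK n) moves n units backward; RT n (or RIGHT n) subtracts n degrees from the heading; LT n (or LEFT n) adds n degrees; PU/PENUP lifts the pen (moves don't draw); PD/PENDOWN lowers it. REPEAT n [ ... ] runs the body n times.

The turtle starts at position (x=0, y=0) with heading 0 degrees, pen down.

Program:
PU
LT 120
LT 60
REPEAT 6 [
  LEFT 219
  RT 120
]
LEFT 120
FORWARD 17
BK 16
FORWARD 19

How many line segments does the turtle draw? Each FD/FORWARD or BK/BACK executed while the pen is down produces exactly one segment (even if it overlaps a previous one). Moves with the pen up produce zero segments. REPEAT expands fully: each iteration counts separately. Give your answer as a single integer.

Answer: 0

Derivation:
Executing turtle program step by step:
Start: pos=(0,0), heading=0, pen down
PU: pen up
LT 120: heading 0 -> 120
LT 60: heading 120 -> 180
REPEAT 6 [
  -- iteration 1/6 --
  LT 219: heading 180 -> 39
  RT 120: heading 39 -> 279
  -- iteration 2/6 --
  LT 219: heading 279 -> 138
  RT 120: heading 138 -> 18
  -- iteration 3/6 --
  LT 219: heading 18 -> 237
  RT 120: heading 237 -> 117
  -- iteration 4/6 --
  LT 219: heading 117 -> 336
  RT 120: heading 336 -> 216
  -- iteration 5/6 --
  LT 219: heading 216 -> 75
  RT 120: heading 75 -> 315
  -- iteration 6/6 --
  LT 219: heading 315 -> 174
  RT 120: heading 174 -> 54
]
LT 120: heading 54 -> 174
FD 17: (0,0) -> (-16.907,1.777) [heading=174, move]
BK 16: (-16.907,1.777) -> (-0.995,0.105) [heading=174, move]
FD 19: (-0.995,0.105) -> (-19.89,2.091) [heading=174, move]
Final: pos=(-19.89,2.091), heading=174, 0 segment(s) drawn
Segments drawn: 0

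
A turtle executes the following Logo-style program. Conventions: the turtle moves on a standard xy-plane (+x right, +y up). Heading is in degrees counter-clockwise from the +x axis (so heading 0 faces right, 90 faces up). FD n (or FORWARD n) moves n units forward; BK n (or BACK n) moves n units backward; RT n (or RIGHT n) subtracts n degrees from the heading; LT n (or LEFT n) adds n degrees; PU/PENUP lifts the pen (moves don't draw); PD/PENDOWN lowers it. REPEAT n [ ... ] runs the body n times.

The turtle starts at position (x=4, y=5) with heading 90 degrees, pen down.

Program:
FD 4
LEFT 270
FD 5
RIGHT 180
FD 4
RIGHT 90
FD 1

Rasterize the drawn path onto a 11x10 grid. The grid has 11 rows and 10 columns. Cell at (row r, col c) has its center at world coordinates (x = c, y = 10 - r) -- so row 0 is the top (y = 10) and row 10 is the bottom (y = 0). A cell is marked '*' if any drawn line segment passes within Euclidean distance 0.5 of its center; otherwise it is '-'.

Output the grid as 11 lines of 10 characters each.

Segment 0: (4,5) -> (4,9)
Segment 1: (4,9) -> (9,9)
Segment 2: (9,9) -> (5,9)
Segment 3: (5,9) -> (5,10)

Answer: -----*----
----******
----*-----
----*-----
----*-----
----*-----
----------
----------
----------
----------
----------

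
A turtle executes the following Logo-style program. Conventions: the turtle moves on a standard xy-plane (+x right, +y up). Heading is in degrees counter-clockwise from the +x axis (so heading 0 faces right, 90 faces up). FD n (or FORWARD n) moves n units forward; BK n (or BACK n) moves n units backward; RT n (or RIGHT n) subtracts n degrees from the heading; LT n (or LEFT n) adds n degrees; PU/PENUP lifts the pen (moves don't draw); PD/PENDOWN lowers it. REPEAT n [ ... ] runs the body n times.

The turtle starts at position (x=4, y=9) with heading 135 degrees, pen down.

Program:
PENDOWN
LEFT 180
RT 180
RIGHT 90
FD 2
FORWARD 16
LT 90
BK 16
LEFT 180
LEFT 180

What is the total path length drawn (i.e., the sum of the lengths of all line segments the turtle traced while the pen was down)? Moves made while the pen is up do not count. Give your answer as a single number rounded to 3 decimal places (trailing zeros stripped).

Executing turtle program step by step:
Start: pos=(4,9), heading=135, pen down
PD: pen down
LT 180: heading 135 -> 315
RT 180: heading 315 -> 135
RT 90: heading 135 -> 45
FD 2: (4,9) -> (5.414,10.414) [heading=45, draw]
FD 16: (5.414,10.414) -> (16.728,21.728) [heading=45, draw]
LT 90: heading 45 -> 135
BK 16: (16.728,21.728) -> (28.042,10.414) [heading=135, draw]
LT 180: heading 135 -> 315
LT 180: heading 315 -> 135
Final: pos=(28.042,10.414), heading=135, 3 segment(s) drawn

Segment lengths:
  seg 1: (4,9) -> (5.414,10.414), length = 2
  seg 2: (5.414,10.414) -> (16.728,21.728), length = 16
  seg 3: (16.728,21.728) -> (28.042,10.414), length = 16
Total = 34

Answer: 34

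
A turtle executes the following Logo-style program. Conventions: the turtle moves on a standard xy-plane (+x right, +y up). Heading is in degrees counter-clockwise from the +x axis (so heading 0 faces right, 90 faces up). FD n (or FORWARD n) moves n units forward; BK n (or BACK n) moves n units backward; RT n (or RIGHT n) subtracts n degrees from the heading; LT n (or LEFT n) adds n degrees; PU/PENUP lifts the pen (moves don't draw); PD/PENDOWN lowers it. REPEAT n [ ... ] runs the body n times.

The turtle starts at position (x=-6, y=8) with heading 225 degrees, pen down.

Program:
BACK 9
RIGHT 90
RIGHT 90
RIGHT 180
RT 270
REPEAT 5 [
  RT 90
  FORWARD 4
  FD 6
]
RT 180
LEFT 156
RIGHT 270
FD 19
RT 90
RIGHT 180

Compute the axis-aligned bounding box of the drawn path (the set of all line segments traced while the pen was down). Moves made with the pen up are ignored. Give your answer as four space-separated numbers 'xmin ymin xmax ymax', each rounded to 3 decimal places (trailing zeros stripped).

Executing turtle program step by step:
Start: pos=(-6,8), heading=225, pen down
BK 9: (-6,8) -> (0.364,14.364) [heading=225, draw]
RT 90: heading 225 -> 135
RT 90: heading 135 -> 45
RT 180: heading 45 -> 225
RT 270: heading 225 -> 315
REPEAT 5 [
  -- iteration 1/5 --
  RT 90: heading 315 -> 225
  FD 4: (0.364,14.364) -> (-2.464,11.536) [heading=225, draw]
  FD 6: (-2.464,11.536) -> (-6.707,7.293) [heading=225, draw]
  -- iteration 2/5 --
  RT 90: heading 225 -> 135
  FD 4: (-6.707,7.293) -> (-9.536,10.121) [heading=135, draw]
  FD 6: (-9.536,10.121) -> (-13.778,14.364) [heading=135, draw]
  -- iteration 3/5 --
  RT 90: heading 135 -> 45
  FD 4: (-13.778,14.364) -> (-10.95,17.192) [heading=45, draw]
  FD 6: (-10.95,17.192) -> (-6.707,21.435) [heading=45, draw]
  -- iteration 4/5 --
  RT 90: heading 45 -> 315
  FD 4: (-6.707,21.435) -> (-3.879,18.607) [heading=315, draw]
  FD 6: (-3.879,18.607) -> (0.364,14.364) [heading=315, draw]
  -- iteration 5/5 --
  RT 90: heading 315 -> 225
  FD 4: (0.364,14.364) -> (-2.464,11.536) [heading=225, draw]
  FD 6: (-2.464,11.536) -> (-6.707,7.293) [heading=225, draw]
]
RT 180: heading 225 -> 45
LT 156: heading 45 -> 201
RT 270: heading 201 -> 291
FD 19: (-6.707,7.293) -> (0.102,-10.445) [heading=291, draw]
RT 90: heading 291 -> 201
RT 180: heading 201 -> 21
Final: pos=(0.102,-10.445), heading=21, 12 segment(s) drawn

Segment endpoints: x in {-13.778, -10.95, -9.536, -6.707, -6.707, -6.707, -6, -3.879, -2.464, -2.464, 0.102, 0.364}, y in {-10.445, 7.293, 7.293, 8, 10.121, 11.536, 14.364, 14.364, 14.364, 17.192, 18.607, 21.435}
xmin=-13.778, ymin=-10.445, xmax=0.364, ymax=21.435

Answer: -13.778 -10.445 0.364 21.435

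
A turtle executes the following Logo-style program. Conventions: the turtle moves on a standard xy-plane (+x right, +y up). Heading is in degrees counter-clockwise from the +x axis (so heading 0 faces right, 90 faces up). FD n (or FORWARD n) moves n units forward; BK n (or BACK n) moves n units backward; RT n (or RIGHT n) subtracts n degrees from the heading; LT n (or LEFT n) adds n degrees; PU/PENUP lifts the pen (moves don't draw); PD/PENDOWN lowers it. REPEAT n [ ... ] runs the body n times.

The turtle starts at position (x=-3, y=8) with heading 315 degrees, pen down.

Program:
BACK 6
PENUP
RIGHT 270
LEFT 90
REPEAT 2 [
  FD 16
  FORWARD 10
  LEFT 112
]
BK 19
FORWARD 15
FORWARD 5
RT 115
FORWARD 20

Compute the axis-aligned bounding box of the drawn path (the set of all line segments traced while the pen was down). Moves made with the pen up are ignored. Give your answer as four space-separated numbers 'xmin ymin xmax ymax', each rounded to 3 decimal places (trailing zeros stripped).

Answer: -7.243 8 -3 12.243

Derivation:
Executing turtle program step by step:
Start: pos=(-3,8), heading=315, pen down
BK 6: (-3,8) -> (-7.243,12.243) [heading=315, draw]
PU: pen up
RT 270: heading 315 -> 45
LT 90: heading 45 -> 135
REPEAT 2 [
  -- iteration 1/2 --
  FD 16: (-7.243,12.243) -> (-18.556,23.556) [heading=135, move]
  FD 10: (-18.556,23.556) -> (-25.627,30.627) [heading=135, move]
  LT 112: heading 135 -> 247
  -- iteration 2/2 --
  FD 16: (-25.627,30.627) -> (-31.879,15.899) [heading=247, move]
  FD 10: (-31.879,15.899) -> (-35.786,6.694) [heading=247, move]
  LT 112: heading 247 -> 359
]
BK 19: (-35.786,6.694) -> (-54.784,7.026) [heading=359, move]
FD 15: (-54.784,7.026) -> (-39.786,6.764) [heading=359, move]
FD 5: (-39.786,6.764) -> (-34.787,6.677) [heading=359, move]
RT 115: heading 359 -> 244
FD 20: (-34.787,6.677) -> (-43.554,-11.299) [heading=244, move]
Final: pos=(-43.554,-11.299), heading=244, 1 segment(s) drawn

Segment endpoints: x in {-7.243, -3}, y in {8, 12.243}
xmin=-7.243, ymin=8, xmax=-3, ymax=12.243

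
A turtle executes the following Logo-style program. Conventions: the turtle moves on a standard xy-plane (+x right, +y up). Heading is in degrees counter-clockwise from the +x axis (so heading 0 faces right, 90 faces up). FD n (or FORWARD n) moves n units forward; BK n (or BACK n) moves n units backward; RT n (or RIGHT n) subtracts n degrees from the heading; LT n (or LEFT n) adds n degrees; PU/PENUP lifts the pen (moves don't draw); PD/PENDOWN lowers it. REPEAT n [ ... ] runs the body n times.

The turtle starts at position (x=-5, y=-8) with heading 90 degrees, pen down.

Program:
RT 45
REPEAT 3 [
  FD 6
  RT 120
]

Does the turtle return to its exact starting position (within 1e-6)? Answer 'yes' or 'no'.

Answer: yes

Derivation:
Executing turtle program step by step:
Start: pos=(-5,-8), heading=90, pen down
RT 45: heading 90 -> 45
REPEAT 3 [
  -- iteration 1/3 --
  FD 6: (-5,-8) -> (-0.757,-3.757) [heading=45, draw]
  RT 120: heading 45 -> 285
  -- iteration 2/3 --
  FD 6: (-0.757,-3.757) -> (0.796,-9.553) [heading=285, draw]
  RT 120: heading 285 -> 165
  -- iteration 3/3 --
  FD 6: (0.796,-9.553) -> (-5,-8) [heading=165, draw]
  RT 120: heading 165 -> 45
]
Final: pos=(-5,-8), heading=45, 3 segment(s) drawn

Start position: (-5, -8)
Final position: (-5, -8)
Distance = 0; < 1e-6 -> CLOSED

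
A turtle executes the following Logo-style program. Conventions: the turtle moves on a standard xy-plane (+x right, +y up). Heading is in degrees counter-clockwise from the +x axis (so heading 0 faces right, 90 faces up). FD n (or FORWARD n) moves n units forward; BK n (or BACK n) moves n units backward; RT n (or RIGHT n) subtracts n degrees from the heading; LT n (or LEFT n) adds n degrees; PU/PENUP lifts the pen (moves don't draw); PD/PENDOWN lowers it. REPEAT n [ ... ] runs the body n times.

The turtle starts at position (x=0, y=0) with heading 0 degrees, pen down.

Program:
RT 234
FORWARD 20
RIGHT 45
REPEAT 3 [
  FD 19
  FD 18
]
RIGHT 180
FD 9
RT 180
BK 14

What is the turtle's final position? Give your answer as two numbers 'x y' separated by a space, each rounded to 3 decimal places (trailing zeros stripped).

Executing turtle program step by step:
Start: pos=(0,0), heading=0, pen down
RT 234: heading 0 -> 126
FD 20: (0,0) -> (-11.756,16.18) [heading=126, draw]
RT 45: heading 126 -> 81
REPEAT 3 [
  -- iteration 1/3 --
  FD 19: (-11.756,16.18) -> (-8.783,34.946) [heading=81, draw]
  FD 18: (-8.783,34.946) -> (-5.968,52.725) [heading=81, draw]
  -- iteration 2/3 --
  FD 19: (-5.968,52.725) -> (-2.995,71.491) [heading=81, draw]
  FD 18: (-2.995,71.491) -> (-0.18,89.269) [heading=81, draw]
  -- iteration 3/3 --
  FD 19: (-0.18,89.269) -> (2.793,108.035) [heading=81, draw]
  FD 18: (2.793,108.035) -> (5.609,125.814) [heading=81, draw]
]
RT 180: heading 81 -> 261
FD 9: (5.609,125.814) -> (4.201,116.925) [heading=261, draw]
RT 180: heading 261 -> 81
BK 14: (4.201,116.925) -> (2.011,103.097) [heading=81, draw]
Final: pos=(2.011,103.097), heading=81, 9 segment(s) drawn

Answer: 2.011 103.097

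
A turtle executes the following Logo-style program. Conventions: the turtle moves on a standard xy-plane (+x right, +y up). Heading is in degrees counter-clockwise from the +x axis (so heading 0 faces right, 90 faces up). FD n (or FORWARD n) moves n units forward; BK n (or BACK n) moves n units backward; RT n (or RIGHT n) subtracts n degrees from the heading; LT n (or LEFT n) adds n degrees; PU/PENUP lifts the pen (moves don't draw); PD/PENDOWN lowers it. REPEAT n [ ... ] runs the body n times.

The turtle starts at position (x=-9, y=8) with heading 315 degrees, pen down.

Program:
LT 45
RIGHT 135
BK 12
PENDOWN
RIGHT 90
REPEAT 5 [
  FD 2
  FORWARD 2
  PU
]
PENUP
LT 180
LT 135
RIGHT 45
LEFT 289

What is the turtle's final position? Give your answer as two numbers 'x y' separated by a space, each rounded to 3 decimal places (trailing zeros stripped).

Answer: -14.657 30.627

Derivation:
Executing turtle program step by step:
Start: pos=(-9,8), heading=315, pen down
LT 45: heading 315 -> 0
RT 135: heading 0 -> 225
BK 12: (-9,8) -> (-0.515,16.485) [heading=225, draw]
PD: pen down
RT 90: heading 225 -> 135
REPEAT 5 [
  -- iteration 1/5 --
  FD 2: (-0.515,16.485) -> (-1.929,17.899) [heading=135, draw]
  FD 2: (-1.929,17.899) -> (-3.343,19.314) [heading=135, draw]
  PU: pen up
  -- iteration 2/5 --
  FD 2: (-3.343,19.314) -> (-4.757,20.728) [heading=135, move]
  FD 2: (-4.757,20.728) -> (-6.172,22.142) [heading=135, move]
  PU: pen up
  -- iteration 3/5 --
  FD 2: (-6.172,22.142) -> (-7.586,23.556) [heading=135, move]
  FD 2: (-7.586,23.556) -> (-9,24.971) [heading=135, move]
  PU: pen up
  -- iteration 4/5 --
  FD 2: (-9,24.971) -> (-10.414,26.385) [heading=135, move]
  FD 2: (-10.414,26.385) -> (-11.828,27.799) [heading=135, move]
  PU: pen up
  -- iteration 5/5 --
  FD 2: (-11.828,27.799) -> (-13.243,29.213) [heading=135, move]
  FD 2: (-13.243,29.213) -> (-14.657,30.627) [heading=135, move]
  PU: pen up
]
PU: pen up
LT 180: heading 135 -> 315
LT 135: heading 315 -> 90
RT 45: heading 90 -> 45
LT 289: heading 45 -> 334
Final: pos=(-14.657,30.627), heading=334, 3 segment(s) drawn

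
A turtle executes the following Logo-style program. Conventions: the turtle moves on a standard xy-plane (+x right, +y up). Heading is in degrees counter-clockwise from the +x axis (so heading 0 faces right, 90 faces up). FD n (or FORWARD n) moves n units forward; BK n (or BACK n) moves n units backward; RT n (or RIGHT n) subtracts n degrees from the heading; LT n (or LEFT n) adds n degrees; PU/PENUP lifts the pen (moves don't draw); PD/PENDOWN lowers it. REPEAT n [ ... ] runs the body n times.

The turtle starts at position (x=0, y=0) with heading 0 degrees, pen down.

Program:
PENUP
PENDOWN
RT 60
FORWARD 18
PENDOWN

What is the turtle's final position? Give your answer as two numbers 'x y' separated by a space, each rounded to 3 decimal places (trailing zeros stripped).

Executing turtle program step by step:
Start: pos=(0,0), heading=0, pen down
PU: pen up
PD: pen down
RT 60: heading 0 -> 300
FD 18: (0,0) -> (9,-15.588) [heading=300, draw]
PD: pen down
Final: pos=(9,-15.588), heading=300, 1 segment(s) drawn

Answer: 9 -15.588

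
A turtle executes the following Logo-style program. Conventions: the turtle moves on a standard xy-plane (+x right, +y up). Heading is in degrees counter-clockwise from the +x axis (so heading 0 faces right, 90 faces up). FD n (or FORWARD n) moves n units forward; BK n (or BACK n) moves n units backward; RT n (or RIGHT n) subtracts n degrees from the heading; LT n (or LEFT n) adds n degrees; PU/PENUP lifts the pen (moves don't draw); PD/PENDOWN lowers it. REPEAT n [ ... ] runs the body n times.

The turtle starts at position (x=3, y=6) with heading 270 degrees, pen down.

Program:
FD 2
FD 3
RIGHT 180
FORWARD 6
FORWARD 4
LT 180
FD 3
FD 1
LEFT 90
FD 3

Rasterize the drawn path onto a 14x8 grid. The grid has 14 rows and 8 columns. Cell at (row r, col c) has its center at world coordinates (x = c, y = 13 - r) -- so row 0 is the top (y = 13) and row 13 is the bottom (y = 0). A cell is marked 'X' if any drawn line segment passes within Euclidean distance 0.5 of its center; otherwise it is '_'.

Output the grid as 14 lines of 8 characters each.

Segment 0: (3,6) -> (3,4)
Segment 1: (3,4) -> (3,1)
Segment 2: (3,1) -> (3,7)
Segment 3: (3,7) -> (3,11)
Segment 4: (3,11) -> (3,8)
Segment 5: (3,8) -> (3,7)
Segment 6: (3,7) -> (6,7)

Answer: ________
________
___X____
___X____
___X____
___X____
___XXXX_
___X____
___X____
___X____
___X____
___X____
___X____
________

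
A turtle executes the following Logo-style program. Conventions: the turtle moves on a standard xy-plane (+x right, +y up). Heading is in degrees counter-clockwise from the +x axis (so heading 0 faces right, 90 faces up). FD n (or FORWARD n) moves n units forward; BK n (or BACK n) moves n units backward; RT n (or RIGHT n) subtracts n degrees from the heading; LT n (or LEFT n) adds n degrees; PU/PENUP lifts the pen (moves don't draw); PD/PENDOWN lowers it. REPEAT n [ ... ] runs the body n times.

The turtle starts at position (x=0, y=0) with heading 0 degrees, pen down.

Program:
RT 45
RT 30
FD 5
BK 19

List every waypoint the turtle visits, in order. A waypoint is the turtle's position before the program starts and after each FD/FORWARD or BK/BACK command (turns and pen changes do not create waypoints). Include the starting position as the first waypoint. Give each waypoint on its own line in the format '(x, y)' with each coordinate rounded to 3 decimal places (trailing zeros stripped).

Answer: (0, 0)
(1.294, -4.83)
(-3.623, 13.523)

Derivation:
Executing turtle program step by step:
Start: pos=(0,0), heading=0, pen down
RT 45: heading 0 -> 315
RT 30: heading 315 -> 285
FD 5: (0,0) -> (1.294,-4.83) [heading=285, draw]
BK 19: (1.294,-4.83) -> (-3.623,13.523) [heading=285, draw]
Final: pos=(-3.623,13.523), heading=285, 2 segment(s) drawn
Waypoints (3 total):
(0, 0)
(1.294, -4.83)
(-3.623, 13.523)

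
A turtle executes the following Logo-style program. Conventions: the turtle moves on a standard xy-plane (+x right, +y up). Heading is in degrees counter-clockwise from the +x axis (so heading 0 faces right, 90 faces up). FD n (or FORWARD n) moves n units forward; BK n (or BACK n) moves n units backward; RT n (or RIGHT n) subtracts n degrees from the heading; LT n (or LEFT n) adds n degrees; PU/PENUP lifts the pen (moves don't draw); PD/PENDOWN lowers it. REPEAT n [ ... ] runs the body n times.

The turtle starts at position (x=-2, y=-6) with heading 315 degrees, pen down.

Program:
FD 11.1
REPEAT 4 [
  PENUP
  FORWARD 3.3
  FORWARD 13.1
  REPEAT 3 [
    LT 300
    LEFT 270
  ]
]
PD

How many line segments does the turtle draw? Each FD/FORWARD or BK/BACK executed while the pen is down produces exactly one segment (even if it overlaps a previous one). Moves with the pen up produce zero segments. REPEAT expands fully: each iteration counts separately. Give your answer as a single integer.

Executing turtle program step by step:
Start: pos=(-2,-6), heading=315, pen down
FD 11.1: (-2,-6) -> (5.849,-13.849) [heading=315, draw]
REPEAT 4 [
  -- iteration 1/4 --
  PU: pen up
  FD 3.3: (5.849,-13.849) -> (8.182,-16.182) [heading=315, move]
  FD 13.1: (8.182,-16.182) -> (17.445,-25.445) [heading=315, move]
  REPEAT 3 [
    -- iteration 1/3 --
    LT 300: heading 315 -> 255
    LT 270: heading 255 -> 165
    -- iteration 2/3 --
    LT 300: heading 165 -> 105
    LT 270: heading 105 -> 15
    -- iteration 3/3 --
    LT 300: heading 15 -> 315
    LT 270: heading 315 -> 225
  ]
  -- iteration 2/4 --
  PU: pen up
  FD 3.3: (17.445,-25.445) -> (15.112,-27.779) [heading=225, move]
  FD 13.1: (15.112,-27.779) -> (5.849,-37.042) [heading=225, move]
  REPEAT 3 [
    -- iteration 1/3 --
    LT 300: heading 225 -> 165
    LT 270: heading 165 -> 75
    -- iteration 2/3 --
    LT 300: heading 75 -> 15
    LT 270: heading 15 -> 285
    -- iteration 3/3 --
    LT 300: heading 285 -> 225
    LT 270: heading 225 -> 135
  ]
  -- iteration 3/4 --
  PU: pen up
  FD 3.3: (5.849,-37.042) -> (3.515,-34.709) [heading=135, move]
  FD 13.1: (3.515,-34.709) -> (-5.748,-25.445) [heading=135, move]
  REPEAT 3 [
    -- iteration 1/3 --
    LT 300: heading 135 -> 75
    LT 270: heading 75 -> 345
    -- iteration 2/3 --
    LT 300: heading 345 -> 285
    LT 270: heading 285 -> 195
    -- iteration 3/3 --
    LT 300: heading 195 -> 135
    LT 270: heading 135 -> 45
  ]
  -- iteration 4/4 --
  PU: pen up
  FD 3.3: (-5.748,-25.445) -> (-3.414,-23.112) [heading=45, move]
  FD 13.1: (-3.414,-23.112) -> (5.849,-13.849) [heading=45, move]
  REPEAT 3 [
    -- iteration 1/3 --
    LT 300: heading 45 -> 345
    LT 270: heading 345 -> 255
    -- iteration 2/3 --
    LT 300: heading 255 -> 195
    LT 270: heading 195 -> 105
    -- iteration 3/3 --
    LT 300: heading 105 -> 45
    LT 270: heading 45 -> 315
  ]
]
PD: pen down
Final: pos=(5.849,-13.849), heading=315, 1 segment(s) drawn
Segments drawn: 1

Answer: 1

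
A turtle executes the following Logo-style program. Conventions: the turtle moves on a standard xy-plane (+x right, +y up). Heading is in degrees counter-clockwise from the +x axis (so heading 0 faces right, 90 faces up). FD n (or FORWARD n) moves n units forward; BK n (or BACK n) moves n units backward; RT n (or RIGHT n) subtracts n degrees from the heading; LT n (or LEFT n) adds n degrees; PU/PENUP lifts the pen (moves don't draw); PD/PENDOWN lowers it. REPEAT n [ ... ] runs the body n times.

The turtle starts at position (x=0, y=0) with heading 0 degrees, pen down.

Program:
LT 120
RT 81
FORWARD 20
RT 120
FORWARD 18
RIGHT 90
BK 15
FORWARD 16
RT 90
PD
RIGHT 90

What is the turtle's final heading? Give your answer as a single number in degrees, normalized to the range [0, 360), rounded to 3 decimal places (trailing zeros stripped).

Answer: 9

Derivation:
Executing turtle program step by step:
Start: pos=(0,0), heading=0, pen down
LT 120: heading 0 -> 120
RT 81: heading 120 -> 39
FD 20: (0,0) -> (15.543,12.586) [heading=39, draw]
RT 120: heading 39 -> 279
FD 18: (15.543,12.586) -> (18.359,-5.192) [heading=279, draw]
RT 90: heading 279 -> 189
BK 15: (18.359,-5.192) -> (33.174,-2.845) [heading=189, draw]
FD 16: (33.174,-2.845) -> (17.371,-5.348) [heading=189, draw]
RT 90: heading 189 -> 99
PD: pen down
RT 90: heading 99 -> 9
Final: pos=(17.371,-5.348), heading=9, 4 segment(s) drawn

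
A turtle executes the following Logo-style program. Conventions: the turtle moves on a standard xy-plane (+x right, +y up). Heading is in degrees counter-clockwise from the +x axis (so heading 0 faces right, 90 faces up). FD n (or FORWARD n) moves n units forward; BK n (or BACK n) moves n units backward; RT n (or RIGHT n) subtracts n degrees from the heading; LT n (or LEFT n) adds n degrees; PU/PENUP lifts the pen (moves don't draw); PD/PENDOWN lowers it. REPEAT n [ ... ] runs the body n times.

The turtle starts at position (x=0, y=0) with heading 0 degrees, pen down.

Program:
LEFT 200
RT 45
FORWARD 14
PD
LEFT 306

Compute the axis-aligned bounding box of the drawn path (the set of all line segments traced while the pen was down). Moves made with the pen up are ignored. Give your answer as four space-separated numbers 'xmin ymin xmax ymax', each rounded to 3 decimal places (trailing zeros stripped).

Answer: -12.688 0 0 5.917

Derivation:
Executing turtle program step by step:
Start: pos=(0,0), heading=0, pen down
LT 200: heading 0 -> 200
RT 45: heading 200 -> 155
FD 14: (0,0) -> (-12.688,5.917) [heading=155, draw]
PD: pen down
LT 306: heading 155 -> 101
Final: pos=(-12.688,5.917), heading=101, 1 segment(s) drawn

Segment endpoints: x in {-12.688, 0}, y in {0, 5.917}
xmin=-12.688, ymin=0, xmax=0, ymax=5.917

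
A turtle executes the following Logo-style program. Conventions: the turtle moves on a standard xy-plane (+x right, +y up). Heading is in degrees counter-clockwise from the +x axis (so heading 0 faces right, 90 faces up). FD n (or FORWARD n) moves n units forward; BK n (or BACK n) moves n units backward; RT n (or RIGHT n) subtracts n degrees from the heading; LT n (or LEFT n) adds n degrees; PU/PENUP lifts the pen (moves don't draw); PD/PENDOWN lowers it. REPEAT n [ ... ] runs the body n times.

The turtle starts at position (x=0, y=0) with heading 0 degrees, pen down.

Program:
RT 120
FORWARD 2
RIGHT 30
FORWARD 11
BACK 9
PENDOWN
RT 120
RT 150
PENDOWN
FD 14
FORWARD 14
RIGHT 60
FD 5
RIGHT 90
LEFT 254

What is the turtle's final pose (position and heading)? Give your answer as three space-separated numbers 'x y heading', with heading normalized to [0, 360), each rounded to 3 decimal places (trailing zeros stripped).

Answer: 8.768 -31.311 44

Derivation:
Executing turtle program step by step:
Start: pos=(0,0), heading=0, pen down
RT 120: heading 0 -> 240
FD 2: (0,0) -> (-1,-1.732) [heading=240, draw]
RT 30: heading 240 -> 210
FD 11: (-1,-1.732) -> (-10.526,-7.232) [heading=210, draw]
BK 9: (-10.526,-7.232) -> (-2.732,-2.732) [heading=210, draw]
PD: pen down
RT 120: heading 210 -> 90
RT 150: heading 90 -> 300
PD: pen down
FD 14: (-2.732,-2.732) -> (4.268,-14.856) [heading=300, draw]
FD 14: (4.268,-14.856) -> (11.268,-26.981) [heading=300, draw]
RT 60: heading 300 -> 240
FD 5: (11.268,-26.981) -> (8.768,-31.311) [heading=240, draw]
RT 90: heading 240 -> 150
LT 254: heading 150 -> 44
Final: pos=(8.768,-31.311), heading=44, 6 segment(s) drawn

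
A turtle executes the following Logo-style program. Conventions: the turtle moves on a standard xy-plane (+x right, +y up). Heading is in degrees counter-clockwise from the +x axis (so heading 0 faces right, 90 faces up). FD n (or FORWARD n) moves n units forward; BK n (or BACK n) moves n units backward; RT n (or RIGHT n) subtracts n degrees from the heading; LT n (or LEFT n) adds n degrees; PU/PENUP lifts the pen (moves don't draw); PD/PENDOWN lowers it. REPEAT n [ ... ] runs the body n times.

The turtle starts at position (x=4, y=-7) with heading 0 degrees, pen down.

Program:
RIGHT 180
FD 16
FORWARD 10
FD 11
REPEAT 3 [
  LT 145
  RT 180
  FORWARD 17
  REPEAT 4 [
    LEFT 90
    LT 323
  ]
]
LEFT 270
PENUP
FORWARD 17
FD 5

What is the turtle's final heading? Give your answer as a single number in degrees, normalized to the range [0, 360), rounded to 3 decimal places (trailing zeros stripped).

Answer: 261

Derivation:
Executing turtle program step by step:
Start: pos=(4,-7), heading=0, pen down
RT 180: heading 0 -> 180
FD 16: (4,-7) -> (-12,-7) [heading=180, draw]
FD 10: (-12,-7) -> (-22,-7) [heading=180, draw]
FD 11: (-22,-7) -> (-33,-7) [heading=180, draw]
REPEAT 3 [
  -- iteration 1/3 --
  LT 145: heading 180 -> 325
  RT 180: heading 325 -> 145
  FD 17: (-33,-7) -> (-46.926,2.751) [heading=145, draw]
  REPEAT 4 [
    -- iteration 1/4 --
    LT 90: heading 145 -> 235
    LT 323: heading 235 -> 198
    -- iteration 2/4 --
    LT 90: heading 198 -> 288
    LT 323: heading 288 -> 251
    -- iteration 3/4 --
    LT 90: heading 251 -> 341
    LT 323: heading 341 -> 304
    -- iteration 4/4 --
    LT 90: heading 304 -> 34
    LT 323: heading 34 -> 357
  ]
  -- iteration 2/3 --
  LT 145: heading 357 -> 142
  RT 180: heading 142 -> 322
  FD 17: (-46.926,2.751) -> (-33.529,-7.715) [heading=322, draw]
  REPEAT 4 [
    -- iteration 1/4 --
    LT 90: heading 322 -> 52
    LT 323: heading 52 -> 15
    -- iteration 2/4 --
    LT 90: heading 15 -> 105
    LT 323: heading 105 -> 68
    -- iteration 3/4 --
    LT 90: heading 68 -> 158
    LT 323: heading 158 -> 121
    -- iteration 4/4 --
    LT 90: heading 121 -> 211
    LT 323: heading 211 -> 174
  ]
  -- iteration 3/3 --
  LT 145: heading 174 -> 319
  RT 180: heading 319 -> 139
  FD 17: (-33.529,-7.715) -> (-46.359,3.438) [heading=139, draw]
  REPEAT 4 [
    -- iteration 1/4 --
    LT 90: heading 139 -> 229
    LT 323: heading 229 -> 192
    -- iteration 2/4 --
    LT 90: heading 192 -> 282
    LT 323: heading 282 -> 245
    -- iteration 3/4 --
    LT 90: heading 245 -> 335
    LT 323: heading 335 -> 298
    -- iteration 4/4 --
    LT 90: heading 298 -> 28
    LT 323: heading 28 -> 351
  ]
]
LT 270: heading 351 -> 261
PU: pen up
FD 17: (-46.359,3.438) -> (-49.019,-13.353) [heading=261, move]
FD 5: (-49.019,-13.353) -> (-49.801,-18.292) [heading=261, move]
Final: pos=(-49.801,-18.292), heading=261, 6 segment(s) drawn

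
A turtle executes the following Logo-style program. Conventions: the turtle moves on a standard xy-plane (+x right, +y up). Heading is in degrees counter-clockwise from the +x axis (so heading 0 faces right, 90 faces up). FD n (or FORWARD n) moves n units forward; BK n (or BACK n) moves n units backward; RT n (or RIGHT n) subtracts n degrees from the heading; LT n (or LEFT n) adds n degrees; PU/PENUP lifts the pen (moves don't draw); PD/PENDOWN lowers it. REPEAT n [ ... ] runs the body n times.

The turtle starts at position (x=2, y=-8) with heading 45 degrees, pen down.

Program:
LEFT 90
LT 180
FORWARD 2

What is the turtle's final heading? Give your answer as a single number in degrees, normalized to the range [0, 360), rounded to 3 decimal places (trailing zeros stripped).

Answer: 315

Derivation:
Executing turtle program step by step:
Start: pos=(2,-8), heading=45, pen down
LT 90: heading 45 -> 135
LT 180: heading 135 -> 315
FD 2: (2,-8) -> (3.414,-9.414) [heading=315, draw]
Final: pos=(3.414,-9.414), heading=315, 1 segment(s) drawn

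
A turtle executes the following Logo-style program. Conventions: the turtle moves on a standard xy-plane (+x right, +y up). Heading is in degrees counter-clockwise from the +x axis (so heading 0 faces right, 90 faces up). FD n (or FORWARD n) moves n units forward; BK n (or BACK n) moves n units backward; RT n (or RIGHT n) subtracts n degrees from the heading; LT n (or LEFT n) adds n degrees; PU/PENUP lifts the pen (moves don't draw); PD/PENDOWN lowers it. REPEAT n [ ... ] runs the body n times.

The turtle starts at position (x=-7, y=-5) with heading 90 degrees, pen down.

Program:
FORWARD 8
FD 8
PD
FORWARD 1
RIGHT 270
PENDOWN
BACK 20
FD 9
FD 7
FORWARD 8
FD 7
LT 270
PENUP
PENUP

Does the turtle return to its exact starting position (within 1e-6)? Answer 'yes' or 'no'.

Executing turtle program step by step:
Start: pos=(-7,-5), heading=90, pen down
FD 8: (-7,-5) -> (-7,3) [heading=90, draw]
FD 8: (-7,3) -> (-7,11) [heading=90, draw]
PD: pen down
FD 1: (-7,11) -> (-7,12) [heading=90, draw]
RT 270: heading 90 -> 180
PD: pen down
BK 20: (-7,12) -> (13,12) [heading=180, draw]
FD 9: (13,12) -> (4,12) [heading=180, draw]
FD 7: (4,12) -> (-3,12) [heading=180, draw]
FD 8: (-3,12) -> (-11,12) [heading=180, draw]
FD 7: (-11,12) -> (-18,12) [heading=180, draw]
LT 270: heading 180 -> 90
PU: pen up
PU: pen up
Final: pos=(-18,12), heading=90, 8 segment(s) drawn

Start position: (-7, -5)
Final position: (-18, 12)
Distance = 20.248; >= 1e-6 -> NOT closed

Answer: no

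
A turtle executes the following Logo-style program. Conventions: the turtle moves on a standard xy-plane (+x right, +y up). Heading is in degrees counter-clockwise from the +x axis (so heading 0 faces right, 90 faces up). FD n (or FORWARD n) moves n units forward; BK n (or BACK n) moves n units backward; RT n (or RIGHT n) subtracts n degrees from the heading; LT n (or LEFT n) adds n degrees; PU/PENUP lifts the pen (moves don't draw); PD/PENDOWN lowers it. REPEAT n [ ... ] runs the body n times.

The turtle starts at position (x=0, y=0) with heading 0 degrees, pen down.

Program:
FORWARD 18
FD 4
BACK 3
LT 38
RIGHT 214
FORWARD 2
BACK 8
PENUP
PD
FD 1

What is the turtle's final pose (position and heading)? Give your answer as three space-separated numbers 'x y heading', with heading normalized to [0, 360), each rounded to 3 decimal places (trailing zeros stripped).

Answer: 23.988 0.349 184

Derivation:
Executing turtle program step by step:
Start: pos=(0,0), heading=0, pen down
FD 18: (0,0) -> (18,0) [heading=0, draw]
FD 4: (18,0) -> (22,0) [heading=0, draw]
BK 3: (22,0) -> (19,0) [heading=0, draw]
LT 38: heading 0 -> 38
RT 214: heading 38 -> 184
FD 2: (19,0) -> (17.005,-0.14) [heading=184, draw]
BK 8: (17.005,-0.14) -> (24.985,0.419) [heading=184, draw]
PU: pen up
PD: pen down
FD 1: (24.985,0.419) -> (23.988,0.349) [heading=184, draw]
Final: pos=(23.988,0.349), heading=184, 6 segment(s) drawn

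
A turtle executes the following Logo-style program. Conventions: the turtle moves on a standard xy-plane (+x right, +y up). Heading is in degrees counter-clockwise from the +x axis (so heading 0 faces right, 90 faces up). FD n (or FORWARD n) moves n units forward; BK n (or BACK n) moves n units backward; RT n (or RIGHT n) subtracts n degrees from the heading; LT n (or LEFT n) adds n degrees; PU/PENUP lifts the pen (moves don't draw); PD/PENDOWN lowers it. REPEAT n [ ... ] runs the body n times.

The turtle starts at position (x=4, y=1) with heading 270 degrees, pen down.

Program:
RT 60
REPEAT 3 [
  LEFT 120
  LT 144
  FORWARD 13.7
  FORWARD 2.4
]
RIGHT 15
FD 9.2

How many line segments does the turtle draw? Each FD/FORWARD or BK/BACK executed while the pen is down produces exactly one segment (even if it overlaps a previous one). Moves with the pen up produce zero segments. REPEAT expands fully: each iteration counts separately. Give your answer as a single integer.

Executing turtle program step by step:
Start: pos=(4,1), heading=270, pen down
RT 60: heading 270 -> 210
REPEAT 3 [
  -- iteration 1/3 --
  LT 120: heading 210 -> 330
  LT 144: heading 330 -> 114
  FD 13.7: (4,1) -> (-1.572,13.516) [heading=114, draw]
  FD 2.4: (-1.572,13.516) -> (-2.548,15.708) [heading=114, draw]
  -- iteration 2/3 --
  LT 120: heading 114 -> 234
  LT 144: heading 234 -> 18
  FD 13.7: (-2.548,15.708) -> (10.481,19.942) [heading=18, draw]
  FD 2.4: (10.481,19.942) -> (12.764,20.683) [heading=18, draw]
  -- iteration 3/3 --
  LT 120: heading 18 -> 138
  LT 144: heading 138 -> 282
  FD 13.7: (12.764,20.683) -> (15.612,7.283) [heading=282, draw]
  FD 2.4: (15.612,7.283) -> (16.111,4.935) [heading=282, draw]
]
RT 15: heading 282 -> 267
FD 9.2: (16.111,4.935) -> (15.629,-4.252) [heading=267, draw]
Final: pos=(15.629,-4.252), heading=267, 7 segment(s) drawn
Segments drawn: 7

Answer: 7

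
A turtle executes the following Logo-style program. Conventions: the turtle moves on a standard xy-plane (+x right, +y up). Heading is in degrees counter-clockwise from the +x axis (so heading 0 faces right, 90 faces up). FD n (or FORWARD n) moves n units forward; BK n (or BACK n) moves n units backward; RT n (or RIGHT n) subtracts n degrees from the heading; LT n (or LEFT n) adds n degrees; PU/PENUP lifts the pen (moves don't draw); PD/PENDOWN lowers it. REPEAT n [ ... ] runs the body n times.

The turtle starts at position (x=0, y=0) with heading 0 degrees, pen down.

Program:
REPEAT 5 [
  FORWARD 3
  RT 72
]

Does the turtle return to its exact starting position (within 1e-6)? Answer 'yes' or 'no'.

Executing turtle program step by step:
Start: pos=(0,0), heading=0, pen down
REPEAT 5 [
  -- iteration 1/5 --
  FD 3: (0,0) -> (3,0) [heading=0, draw]
  RT 72: heading 0 -> 288
  -- iteration 2/5 --
  FD 3: (3,0) -> (3.927,-2.853) [heading=288, draw]
  RT 72: heading 288 -> 216
  -- iteration 3/5 --
  FD 3: (3.927,-2.853) -> (1.5,-4.617) [heading=216, draw]
  RT 72: heading 216 -> 144
  -- iteration 4/5 --
  FD 3: (1.5,-4.617) -> (-0.927,-2.853) [heading=144, draw]
  RT 72: heading 144 -> 72
  -- iteration 5/5 --
  FD 3: (-0.927,-2.853) -> (0,0) [heading=72, draw]
  RT 72: heading 72 -> 0
]
Final: pos=(0,0), heading=0, 5 segment(s) drawn

Start position: (0, 0)
Final position: (0, 0)
Distance = 0; < 1e-6 -> CLOSED

Answer: yes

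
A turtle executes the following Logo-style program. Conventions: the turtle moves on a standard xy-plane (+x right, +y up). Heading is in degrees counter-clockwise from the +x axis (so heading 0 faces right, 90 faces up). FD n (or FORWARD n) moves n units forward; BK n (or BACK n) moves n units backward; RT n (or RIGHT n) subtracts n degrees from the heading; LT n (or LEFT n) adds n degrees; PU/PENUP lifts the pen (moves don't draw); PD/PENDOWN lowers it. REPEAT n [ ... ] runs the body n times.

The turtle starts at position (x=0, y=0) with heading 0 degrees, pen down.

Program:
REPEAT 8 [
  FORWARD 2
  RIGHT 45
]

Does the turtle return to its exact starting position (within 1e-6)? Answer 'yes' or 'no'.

Answer: yes

Derivation:
Executing turtle program step by step:
Start: pos=(0,0), heading=0, pen down
REPEAT 8 [
  -- iteration 1/8 --
  FD 2: (0,0) -> (2,0) [heading=0, draw]
  RT 45: heading 0 -> 315
  -- iteration 2/8 --
  FD 2: (2,0) -> (3.414,-1.414) [heading=315, draw]
  RT 45: heading 315 -> 270
  -- iteration 3/8 --
  FD 2: (3.414,-1.414) -> (3.414,-3.414) [heading=270, draw]
  RT 45: heading 270 -> 225
  -- iteration 4/8 --
  FD 2: (3.414,-3.414) -> (2,-4.828) [heading=225, draw]
  RT 45: heading 225 -> 180
  -- iteration 5/8 --
  FD 2: (2,-4.828) -> (0,-4.828) [heading=180, draw]
  RT 45: heading 180 -> 135
  -- iteration 6/8 --
  FD 2: (0,-4.828) -> (-1.414,-3.414) [heading=135, draw]
  RT 45: heading 135 -> 90
  -- iteration 7/8 --
  FD 2: (-1.414,-3.414) -> (-1.414,-1.414) [heading=90, draw]
  RT 45: heading 90 -> 45
  -- iteration 8/8 --
  FD 2: (-1.414,-1.414) -> (0,0) [heading=45, draw]
  RT 45: heading 45 -> 0
]
Final: pos=(0,0), heading=0, 8 segment(s) drawn

Start position: (0, 0)
Final position: (0, 0)
Distance = 0; < 1e-6 -> CLOSED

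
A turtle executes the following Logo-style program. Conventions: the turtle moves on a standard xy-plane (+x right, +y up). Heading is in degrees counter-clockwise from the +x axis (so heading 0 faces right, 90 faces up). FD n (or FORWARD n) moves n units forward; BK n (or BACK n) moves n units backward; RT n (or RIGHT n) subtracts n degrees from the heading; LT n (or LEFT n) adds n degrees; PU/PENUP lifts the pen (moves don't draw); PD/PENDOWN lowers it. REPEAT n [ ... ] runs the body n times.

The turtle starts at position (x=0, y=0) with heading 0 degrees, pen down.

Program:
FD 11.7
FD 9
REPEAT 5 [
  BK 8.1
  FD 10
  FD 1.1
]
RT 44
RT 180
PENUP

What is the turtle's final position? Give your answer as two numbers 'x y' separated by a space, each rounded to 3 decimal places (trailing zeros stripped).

Executing turtle program step by step:
Start: pos=(0,0), heading=0, pen down
FD 11.7: (0,0) -> (11.7,0) [heading=0, draw]
FD 9: (11.7,0) -> (20.7,0) [heading=0, draw]
REPEAT 5 [
  -- iteration 1/5 --
  BK 8.1: (20.7,0) -> (12.6,0) [heading=0, draw]
  FD 10: (12.6,0) -> (22.6,0) [heading=0, draw]
  FD 1.1: (22.6,0) -> (23.7,0) [heading=0, draw]
  -- iteration 2/5 --
  BK 8.1: (23.7,0) -> (15.6,0) [heading=0, draw]
  FD 10: (15.6,0) -> (25.6,0) [heading=0, draw]
  FD 1.1: (25.6,0) -> (26.7,0) [heading=0, draw]
  -- iteration 3/5 --
  BK 8.1: (26.7,0) -> (18.6,0) [heading=0, draw]
  FD 10: (18.6,0) -> (28.6,0) [heading=0, draw]
  FD 1.1: (28.6,0) -> (29.7,0) [heading=0, draw]
  -- iteration 4/5 --
  BK 8.1: (29.7,0) -> (21.6,0) [heading=0, draw]
  FD 10: (21.6,0) -> (31.6,0) [heading=0, draw]
  FD 1.1: (31.6,0) -> (32.7,0) [heading=0, draw]
  -- iteration 5/5 --
  BK 8.1: (32.7,0) -> (24.6,0) [heading=0, draw]
  FD 10: (24.6,0) -> (34.6,0) [heading=0, draw]
  FD 1.1: (34.6,0) -> (35.7,0) [heading=0, draw]
]
RT 44: heading 0 -> 316
RT 180: heading 316 -> 136
PU: pen up
Final: pos=(35.7,0), heading=136, 17 segment(s) drawn

Answer: 35.7 0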